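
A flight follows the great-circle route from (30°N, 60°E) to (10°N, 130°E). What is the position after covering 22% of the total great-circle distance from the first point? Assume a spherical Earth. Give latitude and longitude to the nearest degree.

From cos δ = sin φ₁ sin φ₂ + cos φ₁ cos φ₂ cos Δλ, the central angle is δ ≈ 1.183 rad (67.8°).
Interpolate at f = 0.22 with slerp weights a = sin((1−f)δ)/sin δ ≈ 0.861, b = sin(fδ)/sin δ ≈ 0.278.
p = a·p₁ + b·p₂ ≈ (0.197, 0.856, 0.479); φ = arcsin(p_z) ≈ 28.61°, λ = atan2(p_y, p_x) ≈ 77.04°.

≈ (29°N, 77°E)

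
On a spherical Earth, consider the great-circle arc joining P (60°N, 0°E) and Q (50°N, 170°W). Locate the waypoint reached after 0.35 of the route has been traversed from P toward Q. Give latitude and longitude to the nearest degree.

≈ (84°N, 26°W)

Convert each endpoint to a unit vector on the sphere (x = cos φ cos λ, y = cos φ sin λ, z = sin φ).
The central angle between the endpoints is δ = arccos(p₁·p₂) ≈ 1.217 rad (69.7°).
Interpolate at f = 0.35 with slerp weights a = sin((1−f)δ)/sin δ ≈ 0.758, b = sin(fδ)/sin δ ≈ 0.440.
p = a·p₁ + b·p₂ ≈ (0.100, -0.049, 0.994); φ = arcsin(p_z) ≈ 83.59°, λ = atan2(p_y, p_x) ≈ -26.13°.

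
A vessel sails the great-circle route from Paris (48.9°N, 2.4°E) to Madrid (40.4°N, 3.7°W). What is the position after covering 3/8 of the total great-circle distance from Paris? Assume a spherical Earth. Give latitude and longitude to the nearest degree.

≈ 46°N, 0°E

Convert each endpoint to a unit vector on the sphere (x = cos φ cos λ, y = cos φ sin λ, z = sin φ).
The central angle between the endpoints is δ = arccos(p₁·p₂) ≈ 0.166 rad (9.5°).
Interpolate at f = 3/8 with slerp weights a = sin((1−f)δ)/sin δ ≈ 0.627, b = sin(fδ)/sin δ ≈ 0.376.
p = a·p₁ + b·p₂ ≈ (0.698, -0.001, 0.716); φ = arcsin(p_z) ≈ 45.75°, λ = atan2(p_y, p_x) ≈ -0.10°.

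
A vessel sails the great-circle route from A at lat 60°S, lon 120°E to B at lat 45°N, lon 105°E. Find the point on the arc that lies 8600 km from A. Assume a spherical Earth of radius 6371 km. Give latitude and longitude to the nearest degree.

Convert each endpoint to a unit vector on the sphere (x = cos φ cos λ, y = cos φ sin λ, z = sin φ).
The central angle between the endpoints is δ = arccos(p₁·p₂) ≈ 1.845 rad (105.7°). The total great-circle distance is δ·R ≈ 1.845 × 6371 ≈ 11755 km, so the target fraction is f = 8600/11755 ≈ 0.732.
Interpolate at f ≈ 0.732 with slerp weights a = sin((1−f)δ)/sin δ ≈ 0.494, b = sin(fδ)/sin δ ≈ 1.014.
p = a·p₁ + b·p₂ ≈ (-0.309, 0.906, 0.289); φ = arcsin(p_z) ≈ 16.81°, λ = atan2(p_y, p_x) ≈ 108.83°.

≈ lat 17°N, lon 109°E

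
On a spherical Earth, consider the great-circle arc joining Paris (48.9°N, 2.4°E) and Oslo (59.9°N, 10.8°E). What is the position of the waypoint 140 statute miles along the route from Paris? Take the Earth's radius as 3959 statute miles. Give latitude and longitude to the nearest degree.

Convert each endpoint to a unit vector on the sphere (x = cos φ cos λ, y = cos φ sin λ, z = sin φ).
The central angle between the endpoints is δ = arccos(p₁·p₂) ≈ 0.210 rad (12.0°). The total great-circle distance is δ·R ≈ 0.210 × 3959 ≈ 830 mi, so the target fraction is f = 140/830 ≈ 0.169.
Interpolate at f ≈ 0.169 with slerp weights a = sin((1−f)δ)/sin δ ≈ 0.833, b = sin(fδ)/sin δ ≈ 0.170.
p = a·p₁ + b·p₂ ≈ (0.631, 0.039, 0.775); φ = arcsin(p_z) ≈ 50.79°, λ = atan2(p_y, p_x) ≈ 3.53°.

≈ 51°N, 4°E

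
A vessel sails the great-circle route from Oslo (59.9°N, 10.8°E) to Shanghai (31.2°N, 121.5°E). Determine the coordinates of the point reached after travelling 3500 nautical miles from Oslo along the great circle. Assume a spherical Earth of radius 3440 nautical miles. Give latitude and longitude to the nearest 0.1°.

From cos δ = sin φ₁ sin φ₂ + cos φ₁ cos φ₂ cos Δλ, the central angle is δ ≈ 1.270 rad (72.8°). The total great-circle distance is δ·R ≈ 1.270 × 3440 ≈ 4368 nmi, so the target fraction is f = 3500/4368 ≈ 0.801.
Interpolate at f ≈ 0.801 with slerp weights a = sin((1−f)δ)/sin δ ≈ 0.261, b = sin(fδ)/sin δ ≈ 0.891.
p = a·p₁ + b·p₂ ≈ (-0.269, 0.674, 0.688); φ = arcsin(p_z) ≈ 43.44°, λ = atan2(p_y, p_x) ≈ 111.78°.

≈ 43.4°N, 111.8°E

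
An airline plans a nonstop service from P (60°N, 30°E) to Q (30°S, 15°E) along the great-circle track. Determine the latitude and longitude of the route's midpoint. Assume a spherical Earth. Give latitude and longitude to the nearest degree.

Write both endpoints as unit vectors p₁, p₂ with components (cos φ cos λ, cos φ sin λ, sin φ).
The central angle between the endpoints is δ = arccos(p₁·p₂) ≈ 1.586 rad (90.8°).
Interpolate at f = 1/2 with slerp weights a = sin((1−f)δ)/sin δ ≈ 0.712, b = sin(fδ)/sin δ ≈ 0.712.
p = a·p₁ + b·p₂ ≈ (0.904, 0.338, 0.261); φ = arcsin(p_z) ≈ 15.11°, λ = atan2(p_y, p_x) ≈ 20.48°.

≈ (15°N, 20°E)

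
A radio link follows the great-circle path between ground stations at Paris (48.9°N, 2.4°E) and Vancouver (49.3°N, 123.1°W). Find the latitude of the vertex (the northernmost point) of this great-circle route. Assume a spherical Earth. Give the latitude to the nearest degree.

≈ 68°N

The great circle lies in the plane with unit normal n̂ = (p₁ × p₂)/|p₁ × p₂|.
Here n̂_z ≈ -0.369; the vertex latitude is φ_max = arccos|n̂_z| ≈ 68.4°.
Check via Clairaut: cos φ_max = |cos φ₁| · sin C = cos(48.9°)·sin(34.1°) ≈ 0.369, again giving ≈ 68.4°.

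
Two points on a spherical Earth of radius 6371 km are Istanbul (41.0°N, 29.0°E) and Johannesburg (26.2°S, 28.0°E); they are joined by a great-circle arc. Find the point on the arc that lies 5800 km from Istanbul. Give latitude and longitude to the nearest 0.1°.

Convert each endpoint to a unit vector on the sphere (x = cos φ cos λ, y = cos φ sin λ, z = sin φ).
The central angle between the endpoints is δ = arccos(p₁·p₂) ≈ 1.173 rad (67.2°). The total great-circle distance is δ·R ≈ 1.173 × 6371 ≈ 7473 km, so the target fraction is f = 5800/7473 ≈ 0.776.
Interpolate at f ≈ 0.776 with slerp weights a = sin((1−f)δ)/sin δ ≈ 0.282, b = sin(fδ)/sin δ ≈ 0.857.
p = a·p₁ + b·p₂ ≈ (0.865, 0.464, -0.193); φ = arcsin(p_z) ≈ -11.16°, λ = atan2(p_y, p_x) ≈ 28.22°.

≈ 11.2°S, 28.2°E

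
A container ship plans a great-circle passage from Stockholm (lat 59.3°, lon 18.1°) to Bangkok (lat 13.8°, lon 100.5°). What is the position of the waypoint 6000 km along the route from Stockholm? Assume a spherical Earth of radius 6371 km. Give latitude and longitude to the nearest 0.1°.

From cos δ = sin φ₁ sin φ₂ + cos φ₁ cos φ₂ cos Δλ, the central angle is δ ≈ 1.297 rad (74.3°). The total great-circle distance is δ·R ≈ 1.297 × 6371 ≈ 8261 km, so the target fraction is f = 6000/8261 ≈ 0.726.
Interpolate at f ≈ 0.726 with slerp weights a = sin((1−f)δ)/sin δ ≈ 0.361, b = sin(fδ)/sin δ ≈ 0.840.
p = a·p₁ + b·p₂ ≈ (0.027, 0.859, 0.511); φ = arcsin(p_z) ≈ 30.71°, λ = atan2(p_y, p_x) ≈ 88.23°.

≈ lat 30.7°, lon 88.2°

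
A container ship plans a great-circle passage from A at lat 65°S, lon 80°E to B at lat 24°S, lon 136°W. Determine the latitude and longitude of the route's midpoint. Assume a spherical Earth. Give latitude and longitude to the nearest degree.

≈ lat 65°S, lon 159°W

Write both endpoints as unit vectors p₁, p₂ with components (cos φ cos λ, cos φ sin λ, sin φ).
The central angle between the endpoints is δ = arccos(p₁·p₂) ≈ 1.514 rad (86.8°).
Interpolate at f = 1/2 with slerp weights a = sin((1−f)δ)/sin δ ≈ 0.688, b = sin(fδ)/sin δ ≈ 0.688.
p = a·p₁ + b·p₂ ≈ (-0.402, -0.150, -0.903); φ = arcsin(p_z) ≈ -64.61°, λ = atan2(p_y, p_x) ≈ -159.49°.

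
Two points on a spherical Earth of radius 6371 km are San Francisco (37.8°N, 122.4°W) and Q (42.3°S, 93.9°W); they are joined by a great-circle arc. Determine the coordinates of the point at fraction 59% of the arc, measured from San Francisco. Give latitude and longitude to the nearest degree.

≈ (10°S, 106°W)

From cos δ = sin φ₁ sin φ₂ + cos φ₁ cos φ₂ cos Δλ, the central angle is δ ≈ 1.470 rad (84.2°).
Interpolate at f = 0.59 with slerp weights a = sin((1−f)δ)/sin δ ≈ 0.570, b = sin(fδ)/sin δ ≈ 0.766.
p = a·p₁ + b·p₂ ≈ (-0.280, -0.946, -0.167); φ = arcsin(p_z) ≈ -9.59°, λ = atan2(p_y, p_x) ≈ -106.48°.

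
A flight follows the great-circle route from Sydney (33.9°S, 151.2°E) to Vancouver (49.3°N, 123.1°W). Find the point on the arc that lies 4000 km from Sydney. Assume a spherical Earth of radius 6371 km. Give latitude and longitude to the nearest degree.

≈ (6°S, 176°E)

The haversine formula gives a central angle δ ≈ 1.963 rad (112.5°) between the endpoints. The total great-circle distance is δ·R ≈ 1.963 × 6371 ≈ 12507 km, so the target fraction is f = 4000/12507 ≈ 0.320.
Interpolate at f ≈ 0.320 with slerp weights a = sin((1−f)δ)/sin δ ≈ 1.052, b = sin(fδ)/sin δ ≈ 0.636.
p = a·p₁ + b·p₂ ≈ (-0.992, 0.074, -0.105); φ = arcsin(p_z) ≈ -6.03°, λ = atan2(p_y, p_x) ≈ 175.76°.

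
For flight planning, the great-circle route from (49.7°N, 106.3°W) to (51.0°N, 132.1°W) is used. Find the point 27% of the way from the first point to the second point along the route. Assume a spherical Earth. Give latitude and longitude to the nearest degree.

≈ (51°N, 113°W)

Convert each endpoint to a unit vector on the sphere (x = cos φ cos λ, y = cos φ sin λ, z = sin φ).
The central angle between the endpoints is δ = arccos(p₁·p₂) ≈ 0.287 rad (16.4°).
Interpolate at f = 0.27 with slerp weights a = sin((1−f)δ)/sin δ ≈ 0.735, b = sin(fδ)/sin δ ≈ 0.273.
p = a·p₁ + b·p₂ ≈ (-0.249, -0.584, 0.773); φ = arcsin(p_z) ≈ 50.61°, λ = atan2(p_y, p_x) ≈ -113.08°.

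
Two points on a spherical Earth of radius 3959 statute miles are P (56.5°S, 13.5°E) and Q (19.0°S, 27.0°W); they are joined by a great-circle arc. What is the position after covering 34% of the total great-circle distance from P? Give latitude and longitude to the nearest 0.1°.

Convert each endpoint to a unit vector on the sphere (x = cos φ cos λ, y = cos φ sin λ, z = sin φ).
The central angle between the endpoints is δ = arccos(p₁·p₂) ≈ 0.839 rad (48.1°).
Interpolate at f = 0.34 with slerp weights a = sin((1−f)δ)/sin δ ≈ 0.707, b = sin(fδ)/sin δ ≈ 0.378.
p = a·p₁ + b·p₂ ≈ (0.698, -0.071, -0.713); φ = arcsin(p_z) ≈ -45.44°, λ = atan2(p_y, p_x) ≈ -5.83°.

≈ (45.4°S, 5.8°W)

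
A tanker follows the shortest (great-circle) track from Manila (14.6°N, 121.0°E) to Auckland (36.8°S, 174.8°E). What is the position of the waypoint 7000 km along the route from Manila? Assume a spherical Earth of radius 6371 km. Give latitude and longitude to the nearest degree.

≈ (31°S, 166°E)

Write both endpoints as unit vectors p₁, p₂ with components (cos φ cos λ, cos φ sin λ, sin φ).
The central angle between the endpoints is δ = arccos(p₁·p₂) ≈ 1.259 rad (72.1°). The total great-circle distance is δ·R ≈ 1.259 × 6371 ≈ 8022 km, so the target fraction is f = 7000/8022 ≈ 0.873.
Interpolate at f ≈ 0.873 with slerp weights a = sin((1−f)δ)/sin δ ≈ 0.168, b = sin(fδ)/sin δ ≈ 0.936.
p = a·p₁ + b·p₂ ≈ (-0.830, 0.207, -0.518); φ = arcsin(p_z) ≈ -31.21°, λ = atan2(p_y, p_x) ≈ 165.99°.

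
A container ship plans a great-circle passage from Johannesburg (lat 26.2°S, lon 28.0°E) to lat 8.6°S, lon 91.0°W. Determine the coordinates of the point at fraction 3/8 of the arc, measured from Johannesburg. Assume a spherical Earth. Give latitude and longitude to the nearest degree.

≈ lat 33°S, lon 20°W

From cos δ = sin φ₁ sin φ₂ + cos φ₁ cos φ₂ cos Δλ, the central angle is δ ≈ 1.943 rad (111.4°).
Interpolate at f = 3/8 with slerp weights a = sin((1−f)δ)/sin δ ≈ 1.006, b = sin(fδ)/sin δ ≈ 0.715.
p = a·p₁ + b·p₂ ≈ (0.785, -0.283, -0.551); φ = arcsin(p_z) ≈ -33.45°, λ = atan2(p_y, p_x) ≈ -19.83°.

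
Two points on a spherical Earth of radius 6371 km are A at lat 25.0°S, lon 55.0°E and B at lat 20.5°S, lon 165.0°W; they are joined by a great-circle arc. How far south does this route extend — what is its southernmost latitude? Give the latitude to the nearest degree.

≈ 51°S

The great circle lies in the plane with unit normal n̂ = (p₁ × p₂)/|p₁ × p₂|.
Here n̂_z ≈ +0.631; the vertex latitude is φ_max = arccos|n̂_z| ≈ 50.9°.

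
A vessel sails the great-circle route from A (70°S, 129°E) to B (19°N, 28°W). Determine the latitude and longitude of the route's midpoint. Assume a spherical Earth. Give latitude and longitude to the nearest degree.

Convert each endpoint to a unit vector on the sphere (x = cos φ cos λ, y = cos φ sin λ, z = sin φ).
The central angle between the endpoints is δ = arccos(p₁·p₂) ≈ 2.219 rad (127.1°).
Interpolate at f = 1/2 with slerp weights a = sin((1−f)δ)/sin δ ≈ 1.123, b = sin(fδ)/sin δ ≈ 1.123.
p = a·p₁ + b·p₂ ≈ (0.696, -0.200, -0.690); φ = arcsin(p_z) ≈ -43.61°, λ = atan2(p_y, p_x) ≈ -16.04°.

≈ (44°S, 16°W)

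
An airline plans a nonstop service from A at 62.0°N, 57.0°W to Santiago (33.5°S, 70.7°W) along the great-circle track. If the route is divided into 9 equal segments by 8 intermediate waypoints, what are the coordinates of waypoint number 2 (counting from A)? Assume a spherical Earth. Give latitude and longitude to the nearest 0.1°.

Write both endpoints as unit vectors p₁, p₂ with components (cos φ cos λ, cos φ sin λ, sin φ).
The central angle between the endpoints is δ = arccos(p₁·p₂) ≈ 1.678 rad (96.1°).
Interpolate at f = 2/9 with slerp weights a = sin((1−f)δ)/sin δ ≈ 0.970, b = sin(fδ)/sin δ ≈ 0.366.
p = a·p₁ + b·p₂ ≈ (0.349, -0.670, 0.655); φ = arcsin(p_z) ≈ 40.89°, λ = atan2(p_y, p_x) ≈ -62.49°.

≈ 40.9°N, 62.5°W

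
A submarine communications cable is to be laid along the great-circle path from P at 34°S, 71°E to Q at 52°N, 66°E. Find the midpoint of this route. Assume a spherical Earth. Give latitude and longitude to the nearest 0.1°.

Write both endpoints as unit vectors p₁, p₂ with components (cos φ cos λ, cos φ sin λ, sin φ).
The central angle between the endpoints is δ = arccos(p₁·p₂) ≈ 1.503 rad (86.1°).
Interpolate at f = 1/2 with slerp weights a = sin((1−f)δ)/sin δ ≈ 0.684, b = sin(fδ)/sin δ ≈ 0.684.
p = a·p₁ + b·p₂ ≈ (0.356, 0.921, 0.157); φ = arcsin(p_z) ≈ 9.01°, λ = atan2(p_y, p_x) ≈ 68.87°.

≈ 9.0°N, 68.9°E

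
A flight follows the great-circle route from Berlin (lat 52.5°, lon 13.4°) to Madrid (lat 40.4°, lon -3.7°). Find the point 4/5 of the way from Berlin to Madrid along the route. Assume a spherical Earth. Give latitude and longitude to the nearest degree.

The haversine formula gives a central angle δ ≈ 0.293 rad (16.8°) between the endpoints.
Interpolate at f = 4/5 with slerp weights a = sin((1−f)δ)/sin δ ≈ 0.203, b = sin(fδ)/sin δ ≈ 0.804.
p = a·p₁ + b·p₂ ≈ (0.731, -0.011, 0.682); φ = arcsin(p_z) ≈ 43.01°, λ = atan2(p_y, p_x) ≈ -0.85°.

≈ lat 43°, lon -1°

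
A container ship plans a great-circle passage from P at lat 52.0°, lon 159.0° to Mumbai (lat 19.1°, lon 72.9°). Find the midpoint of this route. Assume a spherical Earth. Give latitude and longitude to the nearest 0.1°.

≈ lat 43.8°, lon 104.8°

Write both endpoints as unit vectors p₁, p₂ with components (cos φ cos λ, cos φ sin λ, sin φ).
The central angle between the endpoints is δ = arccos(p₁·p₂) ≈ 1.269 rad (72.7°).
Interpolate at f = 1/2 with slerp weights a = sin((1−f)δ)/sin δ ≈ 0.621, b = sin(fδ)/sin δ ≈ 0.621.
p = a·p₁ + b·p₂ ≈ (-0.184, 0.698, 0.692); φ = arcsin(p_z) ≈ 43.81°, λ = atan2(p_y, p_x) ≈ 104.80°.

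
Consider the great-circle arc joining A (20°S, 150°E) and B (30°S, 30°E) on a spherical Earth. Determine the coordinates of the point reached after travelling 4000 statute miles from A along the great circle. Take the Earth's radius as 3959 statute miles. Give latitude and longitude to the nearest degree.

≈ (43°S, 86°E)

Write both endpoints as unit vectors p₁, p₂ with components (cos φ cos λ, cos φ sin λ, sin φ).
The central angle between the endpoints is δ = arccos(p₁·p₂) ≈ 1.809 rad (103.6°). The total great-circle distance is δ·R ≈ 1.809 × 3959 ≈ 7162 mi, so the target fraction is f = 4000/7162 ≈ 0.559.
Interpolate at f ≈ 0.559 with slerp weights a = sin((1−f)δ)/sin δ ≈ 0.737, b = sin(fδ)/sin δ ≈ 0.872.
p = a·p₁ + b·p₂ ≈ (0.054, 0.724, -0.688); φ = arcsin(p_z) ≈ -43.47°, λ = atan2(p_y, p_x) ≈ 85.75°.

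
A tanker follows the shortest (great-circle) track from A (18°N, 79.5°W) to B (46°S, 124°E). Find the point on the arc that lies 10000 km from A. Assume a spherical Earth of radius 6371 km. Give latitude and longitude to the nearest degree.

≈ (56°S, 141°W)

Write both endpoints as unit vectors p₁, p₂ with components (cos φ cos λ, cos φ sin λ, sin φ).
The central angle between the endpoints is δ = arccos(p₁·p₂) ≈ 2.547 rad (145.9°). The total great-circle distance is δ·R ≈ 2.547 × 6371 ≈ 16224 km, so the target fraction is f = 10000/16224 ≈ 0.616.
Interpolate at f ≈ 0.616 with slerp weights a = sin((1−f)δ)/sin δ ≈ 1.479, b = sin(fδ)/sin δ ≈ 1.784.
p = a·p₁ + b·p₂ ≈ (-0.437, -0.355, -0.826); φ = arcsin(p_z) ≈ -55.73°, λ = atan2(p_y, p_x) ≈ -140.87°.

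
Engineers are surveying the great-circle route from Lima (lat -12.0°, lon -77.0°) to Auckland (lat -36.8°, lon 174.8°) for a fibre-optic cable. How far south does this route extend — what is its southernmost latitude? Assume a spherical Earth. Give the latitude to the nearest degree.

≈ -41°

The great circle lies in the plane with unit normal n̂ = (p₁ × p₂)/|p₁ × p₂|.
Here n̂_z ≈ -0.749; the vertex latitude is φ_max = arccos|n̂_z| ≈ 41.5°.
Check via Clairaut: cos φ_max = |cos φ₁| · sin C = cos(12.0°)·sin(130.0°) ≈ 0.749, again giving ≈ 41.5°.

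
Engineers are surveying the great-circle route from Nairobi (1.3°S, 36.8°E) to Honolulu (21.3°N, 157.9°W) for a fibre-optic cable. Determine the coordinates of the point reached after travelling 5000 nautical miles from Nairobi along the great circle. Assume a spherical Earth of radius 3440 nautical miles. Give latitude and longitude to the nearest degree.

≈ 55°N, 113°E

Write both endpoints as unit vectors p₁, p₂ with components (cos φ cos λ, cos φ sin λ, sin φ).
The central angle between the endpoints is δ = arccos(p₁·p₂) ≈ 2.712 rad (155.4°). The total great-circle distance is δ·R ≈ 2.712 × 3440 ≈ 9330 nmi, so the target fraction is f = 5000/9330 ≈ 0.536.
Interpolate at f ≈ 0.536 with slerp weights a = sin((1−f)δ)/sin δ ≈ 2.286, b = sin(fδ)/sin δ ≈ 2.385.
p = a·p₁ + b·p₂ ≈ (-0.229, 0.533, 0.815); φ = arcsin(p_z) ≈ 54.55°, λ = atan2(p_y, p_x) ≈ 113.28°.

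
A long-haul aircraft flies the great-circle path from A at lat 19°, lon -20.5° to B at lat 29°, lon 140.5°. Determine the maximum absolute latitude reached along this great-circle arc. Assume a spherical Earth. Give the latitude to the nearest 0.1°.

≈ 69.8°

The great circle lies in the plane with unit normal n̂ = (p₁ × p₂)/|p₁ × p₂|.
Here n̂_z ≈ +0.345; the vertex latitude is φ_max = arccos|n̂_z| ≈ 69.8°.
Check via Clairaut: cos φ_max = |cos φ₁| · sin C = cos(19.0°)·sin(21.4°) ≈ 0.345, again giving ≈ 69.8°.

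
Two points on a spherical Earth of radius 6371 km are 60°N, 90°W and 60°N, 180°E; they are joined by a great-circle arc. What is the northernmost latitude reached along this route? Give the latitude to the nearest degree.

The great circle lies in the plane with unit normal n̂ = (p₁ × p₂)/|p₁ × p₂|.
Here n̂_z ≈ -0.378; the vertex latitude is φ_max = arccos|n̂_z| ≈ 67.8°.
Check via Clairaut: cos φ_max = |cos φ₁| · sin C = cos(60.0°)·sin(49.1°) ≈ 0.378, again giving ≈ 67.8°.

≈ 68°N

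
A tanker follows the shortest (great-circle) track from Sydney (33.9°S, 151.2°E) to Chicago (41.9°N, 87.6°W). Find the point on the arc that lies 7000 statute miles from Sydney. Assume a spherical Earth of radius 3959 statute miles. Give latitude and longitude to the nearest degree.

Write both endpoints as unit vectors p₁, p₂ with components (cos φ cos λ, cos φ sin λ, sin φ).
The central angle between the endpoints is δ = arccos(p₁·p₂) ≈ 2.336 rad (133.8°). The total great-circle distance is δ·R ≈ 2.336 × 3959 ≈ 9247 mi, so the target fraction is f = 7000/9247 ≈ 0.757.
Interpolate at f ≈ 0.757 with slerp weights a = sin((1−f)δ)/sin δ ≈ 0.745, b = sin(fδ)/sin δ ≈ 1.359.
p = a·p₁ + b·p₂ ≈ (-0.500, -0.713, 0.492); φ = arcsin(p_z) ≈ 29.48°, λ = atan2(p_y, p_x) ≈ -125.03°.

≈ 29°N, 125°W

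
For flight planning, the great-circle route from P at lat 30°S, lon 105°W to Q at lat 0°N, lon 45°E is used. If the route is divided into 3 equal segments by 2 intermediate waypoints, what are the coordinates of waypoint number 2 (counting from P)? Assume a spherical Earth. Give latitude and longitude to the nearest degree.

≈ lat 33°S, lon 11°E

Write both endpoints as unit vectors p₁, p₂ with components (cos φ cos λ, cos φ sin λ, sin φ).
The central angle between the endpoints is δ = arccos(p₁·p₂) ≈ 2.419 rad (138.6°).
Interpolate at f = 2/3 with slerp weights a = sin((1−f)δ)/sin δ ≈ 1.091, b = sin(fδ)/sin δ ≈ 1.511.
p = a·p₁ + b·p₂ ≈ (0.824, 0.155, -0.546); φ = arcsin(p_z) ≈ -33.06°, λ = atan2(p_y, p_x) ≈ 10.68°.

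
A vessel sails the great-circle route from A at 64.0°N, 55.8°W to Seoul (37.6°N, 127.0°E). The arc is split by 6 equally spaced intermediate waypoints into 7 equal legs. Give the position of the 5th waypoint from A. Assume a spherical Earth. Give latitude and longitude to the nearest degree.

Write both endpoints as unit vectors p₁, p₂ with components (cos φ cos λ, cos φ sin λ, sin φ).
The central angle between the endpoints is δ = arccos(p₁·p₂) ≈ 1.368 rad (78.4°).
Interpolate at f = 5/7 with slerp weights a = sin((1−f)δ)/sin δ ≈ 0.389, b = sin(fδ)/sin δ ≈ 0.846.
p = a·p₁ + b·p₂ ≈ (-0.308, 0.394, 0.866); φ = arcsin(p_z) ≈ 59.98°, λ = atan2(p_y, p_x) ≈ 127.95°.

≈ 60°N, 128°E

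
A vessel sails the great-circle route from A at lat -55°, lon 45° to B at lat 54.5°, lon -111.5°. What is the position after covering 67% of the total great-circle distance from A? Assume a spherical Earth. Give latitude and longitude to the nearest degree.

Write both endpoints as unit vectors p₁, p₂ with components (cos φ cos λ, cos φ sin λ, sin φ).
The central angle between the endpoints is δ = arccos(p₁·p₂) ≈ 2.906 rad (166.5°).
Interpolate at f = 0.67 with slerp weights a = sin((1−f)δ)/sin δ ≈ 3.504, b = sin(fδ)/sin δ ≈ 3.982.
p = a·p₁ + b·p₂ ≈ (0.574, -0.730, 0.371); φ = arcsin(p_z) ≈ 21.78°, λ = atan2(p_y, p_x) ≈ -51.83°.

≈ lat 22°, lon -52°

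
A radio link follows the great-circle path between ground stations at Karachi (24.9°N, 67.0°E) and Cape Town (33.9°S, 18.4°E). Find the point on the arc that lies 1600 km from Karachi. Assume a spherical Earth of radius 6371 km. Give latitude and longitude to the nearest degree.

Convert each endpoint to a unit vector on the sphere (x = cos φ cos λ, y = cos φ sin λ, z = sin φ).
The central angle between the endpoints is δ = arccos(p₁·p₂) ≈ 1.305 rad (74.7°). The total great-circle distance is δ·R ≈ 1.305 × 6371 ≈ 8312 km, so the target fraction is f = 1600/8312 ≈ 0.192.
Interpolate at f ≈ 0.192 with slerp weights a = sin((1−f)δ)/sin δ ≈ 0.901, b = sin(fδ)/sin δ ≈ 0.258.
p = a·p₁ + b·p₂ ≈ (0.522, 0.820, 0.236); φ = arcsin(p_z) ≈ 13.63°, λ = atan2(p_y, p_x) ≈ 57.50°.

≈ 14°N, 58°E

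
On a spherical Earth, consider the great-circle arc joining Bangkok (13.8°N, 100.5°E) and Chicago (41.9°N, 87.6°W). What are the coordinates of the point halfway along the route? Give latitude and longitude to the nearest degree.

≈ 74°N, 125°E

Convert each endpoint to a unit vector on the sphere (x = cos φ cos λ, y = cos φ sin λ, z = sin φ).
The central angle between the endpoints is δ = arccos(p₁·p₂) ≈ 2.161 rad (123.8°).
Interpolate at f = 1/2 with slerp weights a = sin((1−f)δ)/sin δ ≈ 1.062, b = sin(fδ)/sin δ ≈ 1.062.
p = a·p₁ + b·p₂ ≈ (-0.155, 0.224, 0.962); φ = arcsin(p_z) ≈ 74.19°, λ = atan2(p_y, p_x) ≈ 124.62°.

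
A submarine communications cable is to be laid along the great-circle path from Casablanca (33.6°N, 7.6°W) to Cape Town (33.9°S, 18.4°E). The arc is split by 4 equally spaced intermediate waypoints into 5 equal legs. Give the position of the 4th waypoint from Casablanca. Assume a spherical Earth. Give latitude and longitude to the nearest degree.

≈ 21°S, 13°E

The haversine formula gives a central angle δ ≈ 1.253 rad (71.8°) between the endpoints.
Interpolate at f = 4/5 with slerp weights a = sin((1−f)δ)/sin δ ≈ 0.261, b = sin(fδ)/sin δ ≈ 0.887.
p = a·p₁ + b·p₂ ≈ (0.914, 0.204, -0.350); φ = arcsin(p_z) ≈ -20.51°, λ = atan2(p_y, p_x) ≈ 12.56°.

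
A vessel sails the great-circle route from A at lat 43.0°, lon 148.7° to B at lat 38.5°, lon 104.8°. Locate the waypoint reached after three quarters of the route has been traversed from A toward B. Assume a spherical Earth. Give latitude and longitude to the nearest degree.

From cos δ = sin φ₁ sin φ₂ + cos φ₁ cos φ₂ cos Δλ, the central angle is δ ≈ 0.579 rad (33.2°).
Interpolate at f = 3/4 with slerp weights a = sin((1−f)δ)/sin δ ≈ 0.264, b = sin(fδ)/sin δ ≈ 0.769.
p = a·p₁ + b·p₂ ≈ (-0.318, 0.682, 0.658); φ = arcsin(p_z) ≈ 41.18°, λ = atan2(p_y, p_x) ≈ 115.03°.

≈ lat 41°, lon 115°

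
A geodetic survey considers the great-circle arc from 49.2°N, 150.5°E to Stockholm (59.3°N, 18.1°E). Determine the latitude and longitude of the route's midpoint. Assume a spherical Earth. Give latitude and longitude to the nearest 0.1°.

≈ 73.2°N, 99.9°E

From cos δ = sin φ₁ sin φ₂ + cos φ₁ cos φ₂ cos Δλ, the central angle is δ ≈ 1.131 rad (64.8°).
Interpolate at f = 1/2 with slerp weights a = sin((1−f)δ)/sin δ ≈ 0.592, b = sin(fδ)/sin δ ≈ 0.592.
p = a·p₁ + b·p₂ ≈ (-0.049, 0.284, 0.957); φ = arcsin(p_z) ≈ 73.22°, λ = atan2(p_y, p_x) ≈ 99.85°.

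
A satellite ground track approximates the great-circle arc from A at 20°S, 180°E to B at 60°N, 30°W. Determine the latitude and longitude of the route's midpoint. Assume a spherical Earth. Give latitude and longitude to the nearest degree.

Convert each endpoint to a unit vector on the sphere (x = cos φ cos λ, y = cos φ sin λ, z = sin φ).
The central angle between the endpoints is δ = arccos(p₁·p₂) ≈ 2.351 rad (134.7°).
Interpolate at f = 1/2 with slerp weights a = sin((1−f)δ)/sin δ ≈ 1.298, b = sin(fδ)/sin δ ≈ 1.298.
p = a·p₁ + b·p₂ ≈ (-0.658, -0.324, 0.680); φ = arcsin(p_z) ≈ 42.84°, λ = atan2(p_y, p_x) ≈ -153.74°.

≈ 43°N, 154°W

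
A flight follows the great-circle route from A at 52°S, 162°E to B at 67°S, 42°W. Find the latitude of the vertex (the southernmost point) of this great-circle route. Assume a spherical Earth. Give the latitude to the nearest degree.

≈ 83°S

The great circle lies in the plane with unit normal n̂ = (p₁ × p₂)/|p₁ × p₂|.
Here n̂_z ≈ +0.113; the vertex latitude is φ_max = arccos|n̂_z| ≈ 83.5°.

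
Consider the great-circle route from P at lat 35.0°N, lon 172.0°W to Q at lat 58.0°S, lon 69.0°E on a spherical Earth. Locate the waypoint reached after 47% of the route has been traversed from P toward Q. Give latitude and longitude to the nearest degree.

The haversine formula gives a central angle δ ≈ 2.342 rad (134.2°) between the endpoints.
Interpolate at f = 0.47 with slerp weights a = sin((1−f)δ)/sin δ ≈ 1.319, b = sin(fδ)/sin δ ≈ 1.243.
p = a·p₁ + b·p₂ ≈ (-0.834, 0.465, -0.297); φ = arcsin(p_z) ≈ -17.31°, λ = atan2(p_y, p_x) ≈ 150.88°.

≈ lat 17°S, lon 151°E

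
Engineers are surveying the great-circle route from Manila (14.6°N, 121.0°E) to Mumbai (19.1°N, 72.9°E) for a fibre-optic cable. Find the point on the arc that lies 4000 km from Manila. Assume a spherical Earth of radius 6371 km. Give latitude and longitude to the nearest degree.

Write both endpoints as unit vectors p₁, p₂ with components (cos φ cos λ, cos φ sin λ, sin φ).
The central angle between the endpoints is δ = arccos(p₁·p₂) ≈ 0.805 rad (46.1°). The total great-circle distance is δ·R ≈ 0.805 × 6371 ≈ 5128 km, so the target fraction is f = 4000/5128 ≈ 0.780.
Interpolate at f ≈ 0.780 with slerp weights a = sin((1−f)δ)/sin δ ≈ 0.244, b = sin(fδ)/sin δ ≈ 0.815.
p = a·p₁ + b·p₂ ≈ (0.105, 0.939, 0.328); φ = arcsin(p_z) ≈ 19.16°, λ = atan2(p_y, p_x) ≈ 83.64°.

≈ (19°N, 84°E)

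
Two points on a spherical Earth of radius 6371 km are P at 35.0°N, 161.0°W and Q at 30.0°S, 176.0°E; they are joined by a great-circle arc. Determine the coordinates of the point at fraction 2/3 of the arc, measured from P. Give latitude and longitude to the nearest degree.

≈ 8°S, 176°W

Write both endpoints as unit vectors p₁, p₂ with components (cos φ cos λ, cos φ sin λ, sin φ).
The central angle between the endpoints is δ = arccos(p₁·p₂) ≈ 1.196 rad (68.5°).
Interpolate at f = 2/3 with slerp weights a = sin((1−f)δ)/sin δ ≈ 0.417, b = sin(fδ)/sin δ ≈ 0.769.
p = a·p₁ + b·p₂ ≈ (-0.987, -0.065, -0.145); φ = arcsin(p_z) ≈ -8.35°, λ = atan2(p_y, p_x) ≈ -176.25°.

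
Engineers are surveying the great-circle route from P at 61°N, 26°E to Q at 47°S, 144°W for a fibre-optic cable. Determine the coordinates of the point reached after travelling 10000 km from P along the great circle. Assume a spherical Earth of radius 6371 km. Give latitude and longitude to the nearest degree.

The haversine formula gives a central angle δ ≈ 2.877 rad (164.9°) between the endpoints. The total great-circle distance is δ·R ≈ 2.877 × 6371 ≈ 18331 km, so the target fraction is f = 10000/18331 ≈ 0.546.
Interpolate at f ≈ 0.546 with slerp weights a = sin((1−f)δ)/sin δ ≈ 3.696, b = sin(fδ)/sin δ ≈ 3.828.
p = a·p₁ + b·p₂ ≈ (-0.501, -0.749, 0.433); φ = arcsin(p_z) ≈ 25.67°, λ = atan2(p_y, p_x) ≈ -123.80°.

≈ 26°N, 124°W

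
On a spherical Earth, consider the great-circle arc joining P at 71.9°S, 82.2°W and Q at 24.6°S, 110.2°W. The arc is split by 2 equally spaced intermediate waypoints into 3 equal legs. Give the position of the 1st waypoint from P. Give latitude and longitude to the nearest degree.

≈ 57°S, 99°W

Convert each endpoint to a unit vector on the sphere (x = cos φ cos λ, y = cos φ sin λ, z = sin φ).
The central angle between the endpoints is δ = arccos(p₁·p₂) ≈ 0.870 rad (49.8°).
Interpolate at f = 1/3 with slerp weights a = sin((1−f)δ)/sin δ ≈ 0.717, b = sin(fδ)/sin δ ≈ 0.374.
p = a·p₁ + b·p₂ ≈ (-0.087, -0.540, -0.837); φ = arcsin(p_z) ≈ -56.85°, λ = atan2(p_y, p_x) ≈ -99.18°.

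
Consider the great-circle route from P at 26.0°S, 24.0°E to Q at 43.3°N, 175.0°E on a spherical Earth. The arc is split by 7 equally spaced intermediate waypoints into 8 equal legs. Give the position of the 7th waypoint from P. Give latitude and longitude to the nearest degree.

Write both endpoints as unit vectors p₁, p₂ with components (cos φ cos λ, cos φ sin λ, sin φ).
The central angle between the endpoints is δ = arccos(p₁·p₂) ≈ 2.632 rad (150.8°).
Interpolate at f = 7/8 with slerp weights a = sin((1−f)δ)/sin δ ≈ 0.662, b = sin(fδ)/sin δ ≈ 1.524.
p = a·p₁ + b·p₂ ≈ (-0.561, 0.339, 0.755); φ = arcsin(p_z) ≈ 49.03°, λ = atan2(p_y, p_x) ≈ 148.91°.

≈ 49°N, 149°E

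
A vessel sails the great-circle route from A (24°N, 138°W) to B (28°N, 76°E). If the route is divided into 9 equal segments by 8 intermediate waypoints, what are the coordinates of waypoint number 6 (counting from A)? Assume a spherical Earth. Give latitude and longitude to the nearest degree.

≈ (55°N, 116°E)

Convert each endpoint to a unit vector on the sphere (x = cos φ cos λ, y = cos φ sin λ, z = sin φ).
The central angle between the endpoints is δ = arccos(p₁·p₂) ≈ 2.069 rad (118.5°).
Interpolate at f = 6/9 with slerp weights a = sin((1−f)δ)/sin δ ≈ 0.724, b = sin(fδ)/sin δ ≈ 1.118.
p = a·p₁ + b·p₂ ≈ (-0.253, 0.515, 0.819); φ = arcsin(p_z) ≈ 55.01°, λ = atan2(p_y, p_x) ≈ 116.18°.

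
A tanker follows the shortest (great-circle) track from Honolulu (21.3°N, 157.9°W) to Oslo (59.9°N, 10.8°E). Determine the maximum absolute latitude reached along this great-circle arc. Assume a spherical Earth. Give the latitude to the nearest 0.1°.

≈ 84.7°N

The great circle lies in the plane with unit normal n̂ = (p₁ × p₂)/|p₁ × p₂|.
Here n̂_z ≈ +0.093; the vertex latitude is φ_max = arccos|n̂_z| ≈ 84.7°.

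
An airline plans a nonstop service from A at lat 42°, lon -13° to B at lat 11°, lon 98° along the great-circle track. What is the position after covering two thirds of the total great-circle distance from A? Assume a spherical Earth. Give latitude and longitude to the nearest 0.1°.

From cos δ = sin φ₁ sin φ₂ + cos φ₁ cos φ₂ cos Δλ, the central angle is δ ≈ 1.705 rad (97.7°).
Interpolate at f = 2/3 with slerp weights a = sin((1−f)δ)/sin δ ≈ 0.543, b = sin(fδ)/sin δ ≈ 0.915.
p = a·p₁ + b·p₂ ≈ (0.268, 0.799, 0.538); φ = arcsin(p_z) ≈ 32.55°, λ = atan2(p_y, p_x) ≈ 71.45°.

≈ lat 32.6°, lon 71.4°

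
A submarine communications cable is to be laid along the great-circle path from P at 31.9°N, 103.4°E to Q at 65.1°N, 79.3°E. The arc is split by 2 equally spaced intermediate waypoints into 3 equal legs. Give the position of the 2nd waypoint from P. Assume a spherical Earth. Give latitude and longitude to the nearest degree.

≈ 55°N, 92°E

The haversine formula gives a central angle δ ≈ 0.634 rad (36.3°) between the endpoints.
Interpolate at f = 2/3 with slerp weights a = sin((1−f)δ)/sin δ ≈ 0.354, b = sin(fδ)/sin δ ≈ 0.692.
p = a·p₁ + b·p₂ ≈ (-0.016, 0.579, 0.815); φ = arcsin(p_z) ≈ 54.61°, λ = atan2(p_y, p_x) ≈ 91.54°.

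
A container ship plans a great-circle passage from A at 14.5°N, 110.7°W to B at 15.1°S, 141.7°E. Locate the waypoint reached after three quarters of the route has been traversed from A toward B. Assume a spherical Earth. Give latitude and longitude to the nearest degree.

≈ 9°S, 169°E

Write both endpoints as unit vectors p₁, p₂ with components (cos φ cos λ, cos φ sin λ, sin φ).
The central angle between the endpoints is δ = arccos(p₁·p₂) ≈ 1.926 rad (110.4°).
Interpolate at f = 3/4 with slerp weights a = sin((1−f)δ)/sin δ ≈ 0.494, b = sin(fδ)/sin δ ≈ 1.058.
p = a·p₁ + b·p₂ ≈ (-0.971, 0.186, -0.152); φ = arcsin(p_z) ≈ -8.74°, λ = atan2(p_y, p_x) ≈ 169.17°.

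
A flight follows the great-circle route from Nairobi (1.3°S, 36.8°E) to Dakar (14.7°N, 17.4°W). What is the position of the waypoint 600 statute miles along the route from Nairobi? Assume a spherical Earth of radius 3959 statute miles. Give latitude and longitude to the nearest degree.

≈ 1°N, 29°E

Convert each endpoint to a unit vector on the sphere (x = cos φ cos λ, y = cos φ sin λ, z = sin φ).
The central angle between the endpoints is δ = arccos(p₁·p₂) ≈ 0.977 rad (56.0°). The total great-circle distance is δ·R ≈ 0.977 × 3959 ≈ 3866 mi, so the target fraction is f = 600/3866 ≈ 0.155.
Interpolate at f ≈ 0.155 with slerp weights a = sin((1−f)δ)/sin δ ≈ 0.887, b = sin(fδ)/sin δ ≈ 0.182.
p = a·p₁ + b·p₂ ≈ (0.878, 0.478, 0.026); φ = arcsin(p_z) ≈ 1.50°, λ = atan2(p_y, p_x) ≈ 28.58°.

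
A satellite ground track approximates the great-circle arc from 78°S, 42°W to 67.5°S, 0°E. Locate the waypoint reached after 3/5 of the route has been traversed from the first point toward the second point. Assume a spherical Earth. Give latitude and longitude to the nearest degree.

≈ 73°S, 11°W

From cos δ = sin φ₁ sin φ₂ + cos φ₁ cos φ₂ cos Δλ, the central angle is δ ≈ 0.274 rad (15.7°).
Interpolate at f = 3/5 with slerp weights a = sin((1−f)δ)/sin δ ≈ 0.404, b = sin(fδ)/sin δ ≈ 0.605.
p = a·p₁ + b·p₂ ≈ (0.294, -0.056, -0.954); φ = arcsin(p_z) ≈ -72.59°, λ = atan2(p_y, p_x) ≈ -10.83°.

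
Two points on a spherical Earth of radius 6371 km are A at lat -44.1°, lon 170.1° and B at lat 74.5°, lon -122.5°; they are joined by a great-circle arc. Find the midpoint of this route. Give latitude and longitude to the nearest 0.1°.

≈ lat 17.3°, lon -173.2°

Convert each endpoint to a unit vector on the sphere (x = cos φ cos λ, y = cos φ sin λ, z = sin φ).
The central angle between the endpoints is δ = arccos(p₁·p₂) ≈ 2.210 rad (126.6°).
Interpolate at f = 1/2 with slerp weights a = sin((1−f)δ)/sin δ ≈ 1.114, b = sin(fδ)/sin δ ≈ 1.114.
p = a·p₁ + b·p₂ ≈ (-0.948, -0.114, 0.298); φ = arcsin(p_z) ≈ 17.35°, λ = atan2(p_y, p_x) ≈ -173.17°.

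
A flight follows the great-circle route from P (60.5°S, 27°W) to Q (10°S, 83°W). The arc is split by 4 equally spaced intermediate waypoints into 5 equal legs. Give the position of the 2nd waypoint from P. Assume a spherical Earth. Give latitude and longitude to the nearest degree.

From cos δ = sin φ₁ sin φ₂ + cos φ₁ cos φ₂ cos Δλ, the central angle is δ ≈ 1.135 rad (65.0°).
Interpolate at f = 2/5 with slerp weights a = sin((1−f)δ)/sin δ ≈ 0.694, b = sin(fδ)/sin δ ≈ 0.484.
p = a·p₁ + b·p₂ ≈ (0.363, -0.628, -0.688); φ = arcsin(p_z) ≈ -43.50°, λ = atan2(p_y, p_x) ≈ -59.99°.

≈ (44°S, 60°W)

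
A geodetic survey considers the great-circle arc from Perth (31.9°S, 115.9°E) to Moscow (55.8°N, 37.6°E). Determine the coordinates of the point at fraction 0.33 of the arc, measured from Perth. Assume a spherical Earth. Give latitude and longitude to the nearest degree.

Convert each endpoint to a unit vector on the sphere (x = cos φ cos λ, y = cos φ sin λ, z = sin φ).
The central angle between the endpoints is δ = arccos(p₁·p₂) ≈ 1.918 rad (109.9°).
Interpolate at f = 0.33 with slerp weights a = sin((1−f)δ)/sin δ ≈ 1.020, b = sin(fδ)/sin δ ≈ 0.629.
p = a·p₁ + b·p₂ ≈ (-0.098, 0.995, -0.019); φ = arcsin(p_z) ≈ -1.08°, λ = atan2(p_y, p_x) ≈ 95.64°.

≈ 1°S, 96°E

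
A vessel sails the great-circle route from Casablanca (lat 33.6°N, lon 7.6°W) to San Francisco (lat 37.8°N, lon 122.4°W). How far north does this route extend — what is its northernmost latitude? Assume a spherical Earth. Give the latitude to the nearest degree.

≈ 53°N

The great circle lies in the plane with unit normal n̂ = (p₁ × p₂)/|p₁ × p₂|.
Here n̂_z ≈ -0.599; the vertex latitude is φ_max = arccos|n̂_z| ≈ 53.2°.
Check via Clairaut: cos φ_max = |cos φ₁| · sin C = cos(33.6°)·sin(45.9°) ≈ 0.599, again giving ≈ 53.2°.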